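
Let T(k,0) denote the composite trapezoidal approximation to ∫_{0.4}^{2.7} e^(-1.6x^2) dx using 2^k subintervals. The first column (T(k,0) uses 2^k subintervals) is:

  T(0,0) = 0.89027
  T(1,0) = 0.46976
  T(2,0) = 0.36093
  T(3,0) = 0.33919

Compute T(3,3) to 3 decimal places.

Richardson extrapolation on the trapezoidal column (denominator 4−1=3):
T(1,1) = 0.46976 + (0.46976 − 0.89027)/3 = 0.32959
T(2,1) = (4·0.36093 − 0.46976) / 3 = 0.32465
T(3,1) = (4·0.33919 − 0.36093) / 3 = 0.33194
T(2,2) = (16·0.32465 − 0.32959) / 15 = 0.32432
T(3,2) = (16·0.33194 − 0.32465) / 15 = 0.33243
T(3,3) = 0.33243 + (0.33243 − 0.32432)/63 = 0.33256

0.333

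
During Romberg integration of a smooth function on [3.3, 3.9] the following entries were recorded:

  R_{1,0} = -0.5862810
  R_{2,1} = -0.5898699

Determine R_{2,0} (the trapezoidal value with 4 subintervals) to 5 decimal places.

-0.58897

From R_{2,1} = (4·R_{2,0} − R_{1,0})/3, solve for R_{2,0}:
4·R_{2,0} = 3·(-0.5898699) + (-0.5862810) = -2.3558907
R_{2,0} = -0.5889727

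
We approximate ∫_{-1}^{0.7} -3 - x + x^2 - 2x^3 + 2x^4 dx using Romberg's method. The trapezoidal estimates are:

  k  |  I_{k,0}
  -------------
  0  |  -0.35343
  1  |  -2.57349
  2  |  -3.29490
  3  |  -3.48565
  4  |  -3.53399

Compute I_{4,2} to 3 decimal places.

Richardson extrapolation on the trapezoidal column (denominator 4−1=3):
I_{3,1} = -3.48565 + (-3.48565 − (-3.29490))/3 = -3.54923
I_{4,1} = -3.53399 + (-3.53399 − (-3.48565))/3 = -3.55010
I_{4,2} = -3.55010 + (-3.55010 − (-3.54923))/15 = -3.55016

-3.550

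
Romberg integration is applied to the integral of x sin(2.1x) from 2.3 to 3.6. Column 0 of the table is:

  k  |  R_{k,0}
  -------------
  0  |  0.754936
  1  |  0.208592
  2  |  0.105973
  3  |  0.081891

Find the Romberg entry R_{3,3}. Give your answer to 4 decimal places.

Richardson extrapolation on the trapezoidal column (denominator 4−1=3):
R_{1,1} = (4·0.208592 − 0.754936) / 3 = 0.026477
R_{2,1} = 0.105973 + (0.105973 − 0.208592)/3 = 0.071767
R_{3,1} = 0.081891 + (0.081891 − 0.105973)/3 = 0.073864
R_{2,2} = 0.071767 + (0.071767 − 0.026477)/15 = 0.074786
R_{3,2} = (16·0.073864 − 0.071767) / 15 = 0.074004
R_{3,3} = 0.074004 + (0.074004 − 0.074786)/63 = 0.073992

0.0740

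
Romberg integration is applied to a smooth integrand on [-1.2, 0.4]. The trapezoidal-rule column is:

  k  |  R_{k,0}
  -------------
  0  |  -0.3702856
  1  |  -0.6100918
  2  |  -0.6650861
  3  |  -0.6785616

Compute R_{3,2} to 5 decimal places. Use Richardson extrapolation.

R_{2,1} = -0.6650861 + (-0.6650861 − (-0.6100918))/3 = -0.6834175
R_{3,1} = -0.6785616 + (-0.6785616 − (-0.6650861))/3 = -0.6830534
R_{3,2} = -0.6830534 + (-0.6830534 − (-0.6834175))/15 = -0.6830291
(Column j=1 coincides with Simpson's rule on the same nodes.)

-0.68303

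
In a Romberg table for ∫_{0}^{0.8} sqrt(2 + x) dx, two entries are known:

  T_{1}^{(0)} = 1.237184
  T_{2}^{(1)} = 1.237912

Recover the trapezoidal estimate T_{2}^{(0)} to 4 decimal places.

From T_{2}^{(1)} = (4·T_{2}^{(0)} − T_{1}^{(0)})/3, solve for T_{2}^{(0)}:
4·T_{2}^{(0)} = 3·1.237912 + 1.237184 = 4.950920
T_{2}^{(0)} = 1.237730

1.2377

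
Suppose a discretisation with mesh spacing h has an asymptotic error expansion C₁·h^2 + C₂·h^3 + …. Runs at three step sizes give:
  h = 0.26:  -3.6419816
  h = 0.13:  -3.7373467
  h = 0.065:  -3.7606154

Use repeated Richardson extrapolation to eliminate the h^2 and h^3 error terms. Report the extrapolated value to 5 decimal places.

First eliminate the h^2 term (factor 2^2 = 4):
  B₁ = (4·(-3.7373467) − (-3.6419816))/3 = -3.7691351
  B₂ = (4·(-3.7606154) − (-3.7373467))/3 = -3.7683716
Then eliminate the h^3 term (factor 2^3 = 8):
  (8·(-3.7683716) − (-3.7691351))/7 = -3.7682625

-3.76826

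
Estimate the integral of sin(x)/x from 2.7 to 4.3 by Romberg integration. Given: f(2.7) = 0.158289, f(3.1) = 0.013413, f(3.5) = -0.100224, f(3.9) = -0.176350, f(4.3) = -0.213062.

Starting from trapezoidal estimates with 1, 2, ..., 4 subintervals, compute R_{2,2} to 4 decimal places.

-0.1209

R_{0,0} (trapezoid, 1 panel, h=1.6000): -0.043818
R_{1,0} (trapezoid, 2 panels, h=0.8000): -0.102088
R_{2,0} (trapezoid, 4 panels, h=0.4000): -0.116219
R_{1,1} = -0.102088 + (-0.102088 − (-0.043818))/3 = -0.121511
R_{2,1} = -0.116219 + (-0.116219 − (-0.102088))/3 = -0.120929
R_{2,2} = -0.120929 + (-0.120929 − (-0.121511))/15 = -0.120890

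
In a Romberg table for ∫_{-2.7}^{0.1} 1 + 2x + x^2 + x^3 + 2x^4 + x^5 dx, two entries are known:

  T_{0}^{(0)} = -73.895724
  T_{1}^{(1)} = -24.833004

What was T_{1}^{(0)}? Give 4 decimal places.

-37.0987

From T_{1}^{(1)} = (4·T_{1}^{(0)} − T_{0}^{(0)})/3, solve for T_{1}^{(0)}:
4·T_{1}^{(0)} = 3·(-24.833004) + (-73.895724) = -148.394736
T_{1}^{(0)} = -37.098684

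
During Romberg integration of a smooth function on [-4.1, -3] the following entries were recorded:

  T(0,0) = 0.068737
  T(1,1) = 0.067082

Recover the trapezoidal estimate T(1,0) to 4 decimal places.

0.0675

From T(1,1) = (4·T(1,0) − T(0,0))/3, solve for T(1,0):
4·T(1,0) = 3·0.067082 + 0.068737 = 0.269983
T(1,0) = 0.067496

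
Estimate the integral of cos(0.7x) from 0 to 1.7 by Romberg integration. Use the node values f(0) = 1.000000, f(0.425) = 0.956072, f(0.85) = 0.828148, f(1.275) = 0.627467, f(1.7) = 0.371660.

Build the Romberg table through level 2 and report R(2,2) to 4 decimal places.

1.3262

R(0,0) (trapezoid, 1 panel, h=1.7000): 1.165911
R(1,0) (trapezoid, 2 panels, h=0.8500): 1.286881
R(2,0) (trapezoid, 4 panels, h=0.4250): 1.316445
R(1,1) = 1.286881 + (1.286881 − 1.165911)/3 = 1.327204
R(2,1) = 1.316445 + (1.316445 − 1.286881)/3 = 1.326300
R(2,2) = 1.326300 + (1.326300 − 1.327204)/15 = 1.326240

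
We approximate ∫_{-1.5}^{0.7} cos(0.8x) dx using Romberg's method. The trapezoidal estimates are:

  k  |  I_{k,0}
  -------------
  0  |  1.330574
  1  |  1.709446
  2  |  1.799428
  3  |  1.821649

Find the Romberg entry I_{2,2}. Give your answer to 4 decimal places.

Richardson extrapolation on the trapezoidal column (denominator 4−1=3):
I_{1,1} = (4·1.709446 − 1.330574) / 3 = 1.835737
I_{2,1} = 1.799428 + (1.799428 − 1.709446)/3 = 1.829422
I_{2,2} = 1.829422 + (1.829422 − 1.835737)/15 = 1.829001
(Column j=1 coincides with Simpson's rule on the same nodes.)

1.8290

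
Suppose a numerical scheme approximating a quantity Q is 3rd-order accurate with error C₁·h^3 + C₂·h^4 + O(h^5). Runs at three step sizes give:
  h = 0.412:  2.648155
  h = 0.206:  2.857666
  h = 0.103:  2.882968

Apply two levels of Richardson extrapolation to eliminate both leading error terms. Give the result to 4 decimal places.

2.8865

First eliminate the h^3 term (factor 2^3 = 8):
  B₁ = (8·2.857666 − 2.648155)/7 = 2.887596
  B₂ = (8·2.882968 − 2.857666)/7 = 2.886583
Then eliminate the h^4 term (factor 2^4 = 16):
  (16·2.886583 − 2.887596)/15 = 2.886515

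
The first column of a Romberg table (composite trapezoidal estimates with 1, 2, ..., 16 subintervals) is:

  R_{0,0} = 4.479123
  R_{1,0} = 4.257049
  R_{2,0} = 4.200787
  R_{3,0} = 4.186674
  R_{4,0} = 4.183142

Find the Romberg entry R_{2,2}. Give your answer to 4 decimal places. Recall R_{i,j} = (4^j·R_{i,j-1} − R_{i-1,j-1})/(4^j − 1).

Richardson extrapolation on the trapezoidal column (denominator 4−1=3):
R_{1,1} = (4·4.257049 − 4.479123) / 3 = 4.183024
R_{2,1} = 4.200787 + (4.200787 − 4.257049)/3 = 4.182033
R_{2,2} = 4.182033 + (4.182033 − 4.183024)/15 = 4.181967

4.1820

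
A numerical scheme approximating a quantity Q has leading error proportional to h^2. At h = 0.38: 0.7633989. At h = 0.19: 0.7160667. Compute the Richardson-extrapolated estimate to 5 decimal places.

Extrapolated value = (4·A(h/2) − A(h)) / (4 − 1)
= (4·0.7160667 − 0.7633989) / 3
= 2.1008679 / 3 = 0.7002893

0.70029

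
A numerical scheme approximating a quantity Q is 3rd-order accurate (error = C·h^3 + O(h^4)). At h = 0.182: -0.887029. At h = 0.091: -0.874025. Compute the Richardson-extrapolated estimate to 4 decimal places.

-0.8722

Extrapolated value = (8·A(h/2) − A(h)) / (8 − 1)
= (8·(-0.874025) − (-0.887029)) / 7
= -6.105171 / 7 = -0.872167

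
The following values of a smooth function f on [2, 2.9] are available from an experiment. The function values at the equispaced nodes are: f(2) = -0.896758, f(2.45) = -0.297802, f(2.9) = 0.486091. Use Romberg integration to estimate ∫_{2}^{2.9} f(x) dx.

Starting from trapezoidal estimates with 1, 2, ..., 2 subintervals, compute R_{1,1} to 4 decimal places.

R_{0,0} (trapezoid, 1 panel, h=0.9000): -0.184800
R_{1,0} (trapezoid, 2 panels, h=0.4500): -0.226411
R_{1,1} = -0.226411 + (-0.226411 − (-0.184800))/3 = -0.240281

-0.2403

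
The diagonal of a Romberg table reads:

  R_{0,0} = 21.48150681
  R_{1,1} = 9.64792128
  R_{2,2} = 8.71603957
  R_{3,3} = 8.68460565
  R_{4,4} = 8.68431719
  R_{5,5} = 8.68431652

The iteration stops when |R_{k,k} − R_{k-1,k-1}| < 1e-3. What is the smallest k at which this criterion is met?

|R_{1,1} − R_{0,0}| = 11.83358553 ≥ 1e-3
|R_{2,2} − R_{1,1}| = 0.93188171 ≥ 1e-3
|R_{3,3} − R_{2,2}| = 0.03143392 ≥ 1e-3
|R_{4,4} − R_{3,3}| = 0.00028846 < 1e-3

k = 4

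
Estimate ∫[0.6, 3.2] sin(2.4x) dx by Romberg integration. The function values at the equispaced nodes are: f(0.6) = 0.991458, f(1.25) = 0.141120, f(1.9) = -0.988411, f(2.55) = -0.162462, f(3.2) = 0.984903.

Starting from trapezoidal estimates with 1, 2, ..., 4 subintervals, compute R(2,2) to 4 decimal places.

0.0373

R(0,0) (trapezoid, 1 panel, h=2.6000): 2.569269
R(1,0) (trapezoid, 2 panels, h=1.3000): -0.000300
R(2,0) (trapezoid, 4 panels, h=0.6500): -0.014022
R(1,1) = -0.000300 + (-0.000300 − 2.569269)/3 = -0.856823
R(2,1) = -0.014022 + (-0.014022 − (-0.000300))/3 = -0.018596
R(2,2) = -0.018596 + (-0.018596 − (-0.856823))/15 = 0.037286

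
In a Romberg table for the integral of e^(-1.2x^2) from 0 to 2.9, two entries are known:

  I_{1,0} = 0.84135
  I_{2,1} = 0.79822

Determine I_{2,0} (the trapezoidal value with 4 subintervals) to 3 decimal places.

0.809

From I_{2,1} = (4·I_{2,0} − I_{1,0})/3, solve for I_{2,0}:
4·I_{2,0} = 3·0.79822 + 0.84135 = 3.23601
I_{2,0} = 0.80900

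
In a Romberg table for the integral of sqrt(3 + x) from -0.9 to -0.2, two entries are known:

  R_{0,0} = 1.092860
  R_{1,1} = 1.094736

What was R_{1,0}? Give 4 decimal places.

From R_{1,1} = (4·R_{1,0} − R_{0,0})/3, solve for R_{1,0}:
4·R_{1,0} = 3·1.094736 + 1.092860 = 4.377068
R_{1,0} = 1.094267

1.0943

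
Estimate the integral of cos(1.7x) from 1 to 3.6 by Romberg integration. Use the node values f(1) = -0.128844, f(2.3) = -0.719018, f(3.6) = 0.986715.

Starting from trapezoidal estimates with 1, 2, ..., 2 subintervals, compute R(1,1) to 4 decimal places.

-0.8746

R(0,0) (trapezoid, 1 panel, h=2.6000): 1.115232
R(1,0) (trapezoid, 2 panels, h=1.3000): -0.377107
R(1,1) = -0.377107 + (-0.377107 − 1.115232)/3 = -0.874553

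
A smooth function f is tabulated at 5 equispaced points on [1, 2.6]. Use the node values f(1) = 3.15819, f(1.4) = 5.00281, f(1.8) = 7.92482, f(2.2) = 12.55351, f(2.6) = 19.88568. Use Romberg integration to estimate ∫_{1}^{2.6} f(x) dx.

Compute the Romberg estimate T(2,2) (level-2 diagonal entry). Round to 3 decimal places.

T(0,0) (trapezoid, 1 panel, h=1.6000): 18.43510
T(1,0) (trapezoid, 2 panels, h=0.8000): 15.55740
T(2,0) (trapezoid, 4 panels, h=0.4000): 14.80123
T(1,1) = 15.55740 + (15.55740 − 18.43510)/3 = 14.59817
T(2,1) = 14.80123 + (14.80123 − 15.55740)/3 = 14.54917
T(2,2) = 14.54917 + (14.54917 − 14.59817)/15 = 14.54590

14.546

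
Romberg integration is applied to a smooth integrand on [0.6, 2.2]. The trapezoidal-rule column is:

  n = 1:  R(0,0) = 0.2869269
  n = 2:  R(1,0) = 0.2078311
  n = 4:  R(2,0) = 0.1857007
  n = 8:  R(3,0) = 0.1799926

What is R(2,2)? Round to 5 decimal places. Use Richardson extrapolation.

Richardson extrapolation on the trapezoidal column (denominator 4−1=3):
R(1,1) = (4·0.2078311 − 0.2869269) / 3 = 0.1814658
R(2,1) = 0.1857007 + (0.1857007 − 0.2078311)/3 = 0.1783239
R(2,2) = (16·0.1783239 − 0.1814658) / 15 = 0.1781144

0.17811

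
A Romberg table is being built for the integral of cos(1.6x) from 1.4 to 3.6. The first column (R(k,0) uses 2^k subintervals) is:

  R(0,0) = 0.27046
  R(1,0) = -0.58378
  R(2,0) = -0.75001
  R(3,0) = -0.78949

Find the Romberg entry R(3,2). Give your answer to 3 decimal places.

-0.802

Richardson extrapolation on the trapezoidal column (denominator 4−1=3):
R(2,1) = (4·(-0.75001) − (-0.58378)) / 3 = -0.80542
R(3,1) = -0.78949 + (-0.78949 − (-0.75001))/3 = -0.80265
R(3,2) = (16·(-0.80265) − (-0.80542)) / 15 = -0.80247
(Column j=1 coincides with Simpson's rule on the same nodes.)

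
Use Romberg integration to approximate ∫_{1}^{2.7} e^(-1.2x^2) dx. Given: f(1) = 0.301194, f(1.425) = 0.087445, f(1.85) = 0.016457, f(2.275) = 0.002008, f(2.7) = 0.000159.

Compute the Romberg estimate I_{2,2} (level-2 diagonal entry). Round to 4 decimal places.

0.0976

I_{0,0} (trapezoid, 1 panel, h=1.7000): 0.256150
I_{1,0} (trapezoid, 2 panels, h=0.8500): 0.142063
I_{2,0} (trapezoid, 4 panels, h=0.4250): 0.109049
I_{1,1} = 0.142063 + (0.142063 − 0.256150)/3 = 0.104034
I_{2,1} = 0.109049 + (0.109049 − 0.142063)/3 = 0.098044
I_{2,2} = 0.098044 + (0.098044 − 0.104034)/15 = 0.097645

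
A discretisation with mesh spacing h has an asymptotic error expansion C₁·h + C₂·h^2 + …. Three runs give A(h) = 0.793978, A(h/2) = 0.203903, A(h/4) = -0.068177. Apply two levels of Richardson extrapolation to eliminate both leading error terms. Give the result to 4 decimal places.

First eliminate the h term (factor 2^1 = 2):
  B₁ = (2·0.203903 − 0.793978)/1 = -0.386172
  B₂ = (2·(-0.068177) − 0.203903)/1 = -0.340257
Then eliminate the h^2 term (factor 2^2 = 4):
  (4·(-0.340257) − (-0.386172))/3 = -0.324952

-0.3250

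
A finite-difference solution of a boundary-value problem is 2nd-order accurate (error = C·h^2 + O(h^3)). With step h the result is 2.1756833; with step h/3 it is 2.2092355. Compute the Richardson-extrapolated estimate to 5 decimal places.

Extrapolated value = (9·A(h/3) − A(h)) / (9 − 1)
= (9·2.2092355 − 2.1756833) / 8
= 17.7074362 / 8 = 2.2134295

2.21343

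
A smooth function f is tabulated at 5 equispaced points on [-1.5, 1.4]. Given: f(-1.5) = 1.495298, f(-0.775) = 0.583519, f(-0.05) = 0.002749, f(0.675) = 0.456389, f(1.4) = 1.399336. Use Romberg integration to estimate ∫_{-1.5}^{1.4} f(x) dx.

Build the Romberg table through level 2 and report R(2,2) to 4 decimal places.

R(0,0) (trapezoid, 1 panel, h=2.9000): 4.197219
R(1,0) (trapezoid, 2 panels, h=1.4500): 2.102596
R(2,0) (trapezoid, 4 panels, h=0.7250): 1.805231
R(1,1) = 2.102596 + (2.102596 − 4.197219)/3 = 1.404388
R(2,1) = 1.805231 + (1.805231 − 2.102596)/3 = 1.706109
R(2,2) = 1.706109 + (1.706109 − 1.404388)/15 = 1.726224

1.7262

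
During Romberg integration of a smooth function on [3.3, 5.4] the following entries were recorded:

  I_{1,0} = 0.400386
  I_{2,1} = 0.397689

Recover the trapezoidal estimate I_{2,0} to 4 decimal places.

0.3984

From I_{2,1} = (4·I_{2,0} − I_{1,0})/3, solve for I_{2,0}:
4·I_{2,0} = 3·0.397689 + 0.400386 = 1.593453
I_{2,0} = 0.398363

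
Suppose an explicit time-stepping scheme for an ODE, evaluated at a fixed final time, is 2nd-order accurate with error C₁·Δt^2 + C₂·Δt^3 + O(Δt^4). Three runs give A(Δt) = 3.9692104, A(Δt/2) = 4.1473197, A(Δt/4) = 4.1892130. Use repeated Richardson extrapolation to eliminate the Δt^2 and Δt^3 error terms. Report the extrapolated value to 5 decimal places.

4.20268

First eliminate the Δt^2 term (factor 2^2 = 4):
  B₁ = (4·4.1473197 − 3.9692104)/3 = 4.2066895
  B₂ = (4·4.1892130 − 4.1473197)/3 = 4.2031774
Then eliminate the Δt^3 term (factor 2^3 = 8):
  (8·4.2031774 − 4.2066895)/7 = 4.2026757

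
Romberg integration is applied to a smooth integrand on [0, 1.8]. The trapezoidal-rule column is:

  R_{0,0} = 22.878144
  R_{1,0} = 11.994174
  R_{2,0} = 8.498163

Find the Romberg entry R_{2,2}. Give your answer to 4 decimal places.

7.2639

R_{1,1} = 11.994174 + (11.994174 − 22.878144)/3 = 8.366184
R_{2,1} = 8.498163 + (8.498163 − 11.994174)/3 = 7.332826
R_{2,2} = (16·7.332826 − 8.366184) / 15 = 7.263935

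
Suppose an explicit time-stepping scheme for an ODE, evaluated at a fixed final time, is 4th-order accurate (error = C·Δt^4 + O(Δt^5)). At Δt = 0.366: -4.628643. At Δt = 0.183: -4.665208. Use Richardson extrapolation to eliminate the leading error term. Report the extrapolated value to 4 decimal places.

The leading error scales as Δt^4; refining by a factor of 2 reduces it by 2^4 = 16.
Extrapolated value = (16·A(Δt/2) − A(Δt)) / (16 − 1)
= (16·(-4.665208) − (-4.628643)) / 15
= -70.014685 / 15 = -4.667646

-4.6676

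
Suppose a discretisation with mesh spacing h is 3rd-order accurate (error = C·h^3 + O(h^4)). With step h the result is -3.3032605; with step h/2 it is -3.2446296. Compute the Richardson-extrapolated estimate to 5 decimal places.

The leading error scales as h^3; refining by a factor of 2 reduces it by 2^3 = 8.
Extrapolated value = (8·A(h/2) − A(h)) / (8 − 1)
= (8·(-3.2446296) − (-3.3032605)) / 7
= -22.6537763 / 7 = -3.2362538

-3.23625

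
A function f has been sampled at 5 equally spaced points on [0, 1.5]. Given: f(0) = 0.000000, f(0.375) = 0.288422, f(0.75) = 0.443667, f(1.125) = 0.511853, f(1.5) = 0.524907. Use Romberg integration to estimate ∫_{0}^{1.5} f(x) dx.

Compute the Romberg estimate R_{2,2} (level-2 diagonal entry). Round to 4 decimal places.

0.5768

R_{0,0} (trapezoid, 1 panel, h=1.5000): 0.393680
R_{1,0} (trapezoid, 2 panels, h=0.7500): 0.529590
R_{2,0} (trapezoid, 4 panels, h=0.3750): 0.564898
R_{1,1} = 0.529590 + (0.529590 − 0.393680)/3 = 0.574893
R_{2,1} = 0.564898 + (0.564898 − 0.529590)/3 = 0.576667
R_{2,2} = 0.576667 + (0.576667 − 0.574893)/15 = 0.576785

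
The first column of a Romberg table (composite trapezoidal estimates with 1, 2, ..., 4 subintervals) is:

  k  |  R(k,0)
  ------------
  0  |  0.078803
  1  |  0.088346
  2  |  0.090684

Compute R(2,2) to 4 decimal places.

R(1,1) = (4·0.088346 − 0.078803) / 3 = 0.091527
R(2,1) = 0.090684 + (0.090684 − 0.088346)/3 = 0.091463
R(2,2) = 0.091463 + (0.091463 − 0.091527)/15 = 0.091459

0.0915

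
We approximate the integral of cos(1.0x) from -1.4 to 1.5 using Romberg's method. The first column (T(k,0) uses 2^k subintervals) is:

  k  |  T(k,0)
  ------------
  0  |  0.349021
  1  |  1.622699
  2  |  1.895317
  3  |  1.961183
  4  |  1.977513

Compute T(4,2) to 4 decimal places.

T(3,1) = 1.961183 + (1.961183 − 1.895317)/3 = 1.983138
T(4,1) = (4·1.977513 − 1.961183) / 3 = 1.982956
T(4,2) = 1.982956 + (1.982956 − 1.983138)/15 = 1.982944

1.9829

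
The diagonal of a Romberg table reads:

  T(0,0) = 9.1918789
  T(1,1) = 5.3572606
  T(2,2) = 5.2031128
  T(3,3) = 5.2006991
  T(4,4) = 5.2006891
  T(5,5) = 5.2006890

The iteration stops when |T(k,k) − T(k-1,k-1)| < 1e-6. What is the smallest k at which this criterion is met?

k = 5

|T(1,1) − T(0,0)| = 3.8346183 ≥ 1e-6
|T(2,2) − T(1,1)| = 0.1541478 ≥ 1e-6
|T(3,3) − T(2,2)| = 0.0024137 ≥ 1e-6
|T(4,4) − T(3,3)| = 0.0000100 ≥ 1e-6
|T(5,5) − T(4,4)| = 0.0000001 < 1e-6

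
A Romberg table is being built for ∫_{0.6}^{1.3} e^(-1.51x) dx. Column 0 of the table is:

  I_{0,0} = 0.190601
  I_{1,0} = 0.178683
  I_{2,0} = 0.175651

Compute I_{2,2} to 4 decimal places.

Richardson extrapolation on the trapezoidal column (denominator 4−1=3):
I_{1,1} = (4·0.178683 − 0.190601) / 3 = 0.174710
I_{2,1} = (4·0.175651 − 0.178683) / 3 = 0.174640
I_{2,2} = 0.174640 + (0.174640 − 0.174710)/15 = 0.174635
(Column j=1 coincides with Simpson's rule on the same nodes.)

0.1746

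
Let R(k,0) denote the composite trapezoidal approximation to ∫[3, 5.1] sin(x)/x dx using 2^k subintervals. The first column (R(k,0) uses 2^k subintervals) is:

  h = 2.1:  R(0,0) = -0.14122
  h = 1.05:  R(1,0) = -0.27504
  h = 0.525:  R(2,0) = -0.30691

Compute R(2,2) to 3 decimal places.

-0.317

Richardson extrapolation on the trapezoidal column (denominator 4−1=3):
R(1,1) = -0.27504 + (-0.27504 − (-0.14122))/3 = -0.31965
R(2,1) = (4·(-0.30691) − (-0.27504)) / 3 = -0.31753
R(2,2) = (16·(-0.31753) − (-0.31965)) / 15 = -0.31739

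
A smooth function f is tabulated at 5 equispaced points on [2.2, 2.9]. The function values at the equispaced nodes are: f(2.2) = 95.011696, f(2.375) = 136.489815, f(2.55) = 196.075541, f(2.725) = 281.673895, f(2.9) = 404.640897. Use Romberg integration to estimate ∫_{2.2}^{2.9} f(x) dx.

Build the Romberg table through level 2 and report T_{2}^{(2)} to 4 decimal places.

T_{0}^{(0)} (trapezoid, 1 panel, h=0.7000): 174.878408
T_{1}^{(0)} (trapezoid, 2 panels, h=0.3500): 156.065643
T_{2}^{(0)} (trapezoid, 4 panels, h=0.1750): 151.211471
T_{1}^{(1)} = 156.065643 + (156.065643 − 174.878408)/3 = 149.794721
T_{2}^{(1)} = 151.211471 + (151.211471 − 156.065643)/3 = 149.593414
T_{2}^{(2)} = 149.593414 + (149.593414 − 149.794721)/15 = 149.579994

149.5800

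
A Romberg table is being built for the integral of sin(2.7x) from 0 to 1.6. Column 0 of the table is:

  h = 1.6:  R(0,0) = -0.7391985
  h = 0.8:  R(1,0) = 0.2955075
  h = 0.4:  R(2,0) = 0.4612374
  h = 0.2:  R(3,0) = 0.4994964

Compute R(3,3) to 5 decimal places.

Richardson extrapolation on the trapezoidal column (denominator 4−1=3):
R(1,1) = (4·0.2955075 − (-0.7391985)) / 3 = 0.6404095
R(2,1) = (4·0.4612374 − 0.2955075) / 3 = 0.5164807
R(3,1) = (4·0.4994964 − 0.4612374) / 3 = 0.5122494
R(2,2) = 0.5164807 + (0.5164807 − 0.6404095)/15 = 0.5082188
R(3,2) = 0.5122494 + (0.5122494 − 0.5164807)/15 = 0.5119673
R(3,3) = 0.5119673 + (0.5119673 − 0.5082188)/63 = 0.5120268
(Column j=1 coincides with Simpson's rule on the same nodes.)

0.51203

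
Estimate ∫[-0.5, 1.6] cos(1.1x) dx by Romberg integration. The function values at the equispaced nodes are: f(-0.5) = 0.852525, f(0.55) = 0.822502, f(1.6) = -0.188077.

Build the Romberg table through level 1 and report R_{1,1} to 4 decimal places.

R_{0,0} (trapezoid, 1 panel, h=2.1000): 0.697670
R_{1,0} (trapezoid, 2 panels, h=1.0500): 1.212462
R_{1,1} = 1.212462 + (1.212462 − 0.697670)/3 = 1.384059

1.3841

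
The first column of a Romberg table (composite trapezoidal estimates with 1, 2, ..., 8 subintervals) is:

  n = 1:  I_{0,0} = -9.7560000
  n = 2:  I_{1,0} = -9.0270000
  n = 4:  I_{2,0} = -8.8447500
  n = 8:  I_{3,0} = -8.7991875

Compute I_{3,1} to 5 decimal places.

Richardson extrapolation on the trapezoidal column (denominator 4−1=3):
I_{3,1} = (4·(-8.7991875) − (-8.8447500)) / 3 = -8.7840000

-8.78400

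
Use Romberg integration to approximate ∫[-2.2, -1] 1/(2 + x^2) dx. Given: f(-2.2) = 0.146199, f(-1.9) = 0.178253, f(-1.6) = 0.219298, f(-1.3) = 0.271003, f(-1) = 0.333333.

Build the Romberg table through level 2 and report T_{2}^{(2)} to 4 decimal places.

0.2715

T_{0}^{(0)} (trapezoid, 1 panel, h=1.2000): 0.287719
T_{1}^{(0)} (trapezoid, 2 panels, h=0.6000): 0.275438
T_{2}^{(0)} (trapezoid, 4 panels, h=0.3000): 0.272496
T_{1}^{(1)} = 0.275438 + (0.275438 − 0.287719)/3 = 0.271344
T_{2}^{(1)} = 0.272496 + (0.272496 − 0.275438)/3 = 0.271515
T_{2}^{(2)} = 0.271515 + (0.271515 − 0.271344)/15 = 0.271526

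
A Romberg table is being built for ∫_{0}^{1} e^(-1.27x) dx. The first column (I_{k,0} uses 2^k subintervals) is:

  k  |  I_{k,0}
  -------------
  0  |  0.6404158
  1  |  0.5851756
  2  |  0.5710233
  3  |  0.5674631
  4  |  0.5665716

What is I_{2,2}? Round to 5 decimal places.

I_{1,1} = 0.5851756 + (0.5851756 − 0.6404158)/3 = 0.5667622
I_{2,1} = (4·0.5710233 − 0.5851756) / 3 = 0.5663059
I_{2,2} = (16·0.5663059 − 0.5667622) / 15 = 0.5662755
(Column j=1 coincides with Simpson's rule on the same nodes.)

0.56628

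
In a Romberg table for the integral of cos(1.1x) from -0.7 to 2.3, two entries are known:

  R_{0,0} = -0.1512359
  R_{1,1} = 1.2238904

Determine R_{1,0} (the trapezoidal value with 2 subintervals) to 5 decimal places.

0.88011

From R_{1,1} = (4·R_{1,0} − R_{0,0})/3, solve for R_{1,0}:
4·R_{1,0} = 3·1.2238904 + (-0.1512359) = 3.5204353
R_{1,0} = 0.8801088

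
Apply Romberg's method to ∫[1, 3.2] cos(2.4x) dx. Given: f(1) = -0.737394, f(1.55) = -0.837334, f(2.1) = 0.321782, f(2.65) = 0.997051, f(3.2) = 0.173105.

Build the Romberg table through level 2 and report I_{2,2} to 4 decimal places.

I_{0,0} (trapezoid, 1 panel, h=2.2000): -0.620718
I_{1,0} (trapezoid, 2 panels, h=1.1000): 0.043601
I_{2,0} (trapezoid, 4 panels, h=0.5500): 0.109645
I_{1,1} = 0.043601 + (0.043601 − (-0.620718))/3 = 0.265041
I_{2,1} = 0.109645 + (0.109645 − 0.043601)/3 = 0.131660
I_{2,2} = 0.131660 + (0.131660 − 0.265041)/15 = 0.122768

0.1228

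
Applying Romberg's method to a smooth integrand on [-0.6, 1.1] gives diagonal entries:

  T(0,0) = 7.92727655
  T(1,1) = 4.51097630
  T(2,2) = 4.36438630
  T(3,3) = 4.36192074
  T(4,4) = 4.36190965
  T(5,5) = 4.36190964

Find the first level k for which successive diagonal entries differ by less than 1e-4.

k = 4

|T(1,1) − T(0,0)| = 3.41630025 ≥ 1e-4
|T(2,2) − T(1,1)| = 0.14659000 ≥ 1e-4
|T(3,3) − T(2,2)| = 0.00246556 ≥ 1e-4
|T(4,4) − T(3,3)| = 0.00001109 < 1e-4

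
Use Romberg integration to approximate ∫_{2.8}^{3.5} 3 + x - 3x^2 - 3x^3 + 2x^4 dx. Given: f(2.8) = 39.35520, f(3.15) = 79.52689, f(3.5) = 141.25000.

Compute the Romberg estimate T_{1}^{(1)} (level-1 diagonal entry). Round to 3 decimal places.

T_{0}^{(0)} (trapezoid, 1 panel, h=0.7000): 63.21182
T_{1}^{(0)} (trapezoid, 2 panels, h=0.3500): 59.44032
T_{1}^{(1)} = 59.44032 + (59.44032 − 63.21182)/3 = 58.18315

58.183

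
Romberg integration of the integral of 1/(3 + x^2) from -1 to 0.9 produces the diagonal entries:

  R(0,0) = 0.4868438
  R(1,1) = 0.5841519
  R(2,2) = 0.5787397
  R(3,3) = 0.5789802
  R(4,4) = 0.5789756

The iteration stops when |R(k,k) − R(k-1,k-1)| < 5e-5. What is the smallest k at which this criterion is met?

k = 4

|R(1,1) − R(0,0)| = 0.0973081 ≥ 5e-5
|R(2,2) − R(1,1)| = 0.0054122 ≥ 5e-5
|R(3,3) − R(2,2)| = 0.0002405 ≥ 5e-5
|R(4,4) − R(3,3)| = 0.0000046 < 5e-5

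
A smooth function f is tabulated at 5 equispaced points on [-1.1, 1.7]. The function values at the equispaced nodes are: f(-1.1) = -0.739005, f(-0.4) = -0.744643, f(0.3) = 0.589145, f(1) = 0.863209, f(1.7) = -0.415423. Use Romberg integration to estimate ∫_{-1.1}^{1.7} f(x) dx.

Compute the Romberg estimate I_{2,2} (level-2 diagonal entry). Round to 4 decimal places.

I_{0,0} (trapezoid, 1 panel, h=2.8000): -1.616199
I_{1,0} (trapezoid, 2 panels, h=1.4000): 0.016703
I_{2,0} (trapezoid, 4 panels, h=0.7000): 0.091348
I_{1,1} = 0.016703 + (0.016703 − (-1.616199))/3 = 0.561004
I_{2,1} = 0.091348 + (0.091348 − 0.016703)/3 = 0.116230
I_{2,2} = 0.116230 + (0.116230 − 0.561004)/15 = 0.086578

0.0866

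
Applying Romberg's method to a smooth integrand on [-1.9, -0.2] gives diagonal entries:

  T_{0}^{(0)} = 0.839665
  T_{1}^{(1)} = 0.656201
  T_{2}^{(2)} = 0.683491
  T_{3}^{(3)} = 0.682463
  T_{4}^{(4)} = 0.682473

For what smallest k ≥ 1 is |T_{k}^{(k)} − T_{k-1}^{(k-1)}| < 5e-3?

|T_{1}^{(1)} − T_{0}^{(0)}| = 0.183464 ≥ 5e-3
|T_{2}^{(2)} − T_{1}^{(1)}| = 0.027290 ≥ 5e-3
|T_{3}^{(3)} − T_{2}^{(2)}| = 0.001028 < 5e-3

k = 3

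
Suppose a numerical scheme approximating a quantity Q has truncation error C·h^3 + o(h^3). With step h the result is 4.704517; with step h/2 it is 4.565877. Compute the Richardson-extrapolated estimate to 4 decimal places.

4.5461

The leading error scales as h^3; refining by a factor of 2 reduces it by 2^3 = 8.
Extrapolated value = (8·A(h/2) − A(h)) / (8 − 1)
= (8·4.565877 − 4.704517) / 7
= 31.822499 / 7 = 4.546071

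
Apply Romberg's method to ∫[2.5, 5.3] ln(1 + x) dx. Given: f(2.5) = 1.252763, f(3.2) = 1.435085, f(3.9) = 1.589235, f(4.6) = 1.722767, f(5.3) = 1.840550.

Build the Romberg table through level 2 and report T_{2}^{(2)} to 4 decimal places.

4.4108

T_{0}^{(0)} (trapezoid, 1 panel, h=2.8000): 4.330638
T_{1}^{(0)} (trapezoid, 2 panels, h=1.4000): 4.390248
T_{2}^{(0)} (trapezoid, 4 panels, h=0.7000): 4.405620
T_{1}^{(1)} = 4.390248 + (4.390248 − 4.330638)/3 = 4.410118
T_{2}^{(1)} = 4.405620 + (4.405620 − 4.390248)/3 = 4.410744
T_{2}^{(2)} = 4.410744 + (4.410744 − 4.410118)/15 = 4.410786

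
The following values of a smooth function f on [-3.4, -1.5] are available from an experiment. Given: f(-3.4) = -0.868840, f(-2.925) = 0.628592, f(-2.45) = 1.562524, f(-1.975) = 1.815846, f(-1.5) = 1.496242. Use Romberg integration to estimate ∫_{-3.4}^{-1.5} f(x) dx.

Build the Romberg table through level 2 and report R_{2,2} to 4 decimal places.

R_{0,0} (trapezoid, 1 panel, h=1.9000): 0.596032
R_{1,0} (trapezoid, 2 panels, h=0.9500): 1.782414
R_{2,0} (trapezoid, 4 panels, h=0.4750): 2.052315
R_{1,1} = 1.782414 + (1.782414 − 0.596032)/3 = 2.177875
R_{2,1} = 2.052315 + (2.052315 − 1.782414)/3 = 2.142282
R_{2,2} = 2.142282 + (2.142282 − 2.177875)/15 = 2.139909

2.1399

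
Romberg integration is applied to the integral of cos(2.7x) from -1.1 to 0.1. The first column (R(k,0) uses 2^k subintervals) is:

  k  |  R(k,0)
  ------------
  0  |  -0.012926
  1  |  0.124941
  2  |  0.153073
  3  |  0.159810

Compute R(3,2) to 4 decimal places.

Richardson extrapolation on the trapezoidal column (denominator 4−1=3):
R(2,1) = (4·0.153073 − 0.124941) / 3 = 0.162450
R(3,1) = (4·0.159810 − 0.153073) / 3 = 0.162056
R(3,2) = (16·0.162056 − 0.162450) / 15 = 0.162030

0.1620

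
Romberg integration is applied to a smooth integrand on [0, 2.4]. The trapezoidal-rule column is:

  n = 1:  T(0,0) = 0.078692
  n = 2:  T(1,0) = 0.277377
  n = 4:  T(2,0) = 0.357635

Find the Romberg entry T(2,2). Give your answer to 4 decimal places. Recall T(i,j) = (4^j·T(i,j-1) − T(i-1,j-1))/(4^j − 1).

0.3871

Richardson extrapolation on the trapezoidal column (denominator 4−1=3):
T(1,1) = (4·0.277377 − 0.078692) / 3 = 0.343605
T(2,1) = (4·0.357635 − 0.277377) / 3 = 0.384388
T(2,2) = (16·0.384388 − 0.343605) / 15 = 0.387107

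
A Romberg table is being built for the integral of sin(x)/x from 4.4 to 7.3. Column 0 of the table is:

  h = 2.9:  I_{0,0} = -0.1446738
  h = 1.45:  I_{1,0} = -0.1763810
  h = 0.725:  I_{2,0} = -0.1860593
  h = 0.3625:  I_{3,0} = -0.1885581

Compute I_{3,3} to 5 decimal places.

I_{1,1} = -0.1763810 + (-0.1763810 − (-0.1446738))/3 = -0.1869501
I_{2,1} = (4·(-0.1860593) − (-0.1763810)) / 3 = -0.1892854
I_{3,1} = (4·(-0.1885581) − (-0.1860593)) / 3 = -0.1893910
I_{2,2} = -0.1892854 + (-0.1892854 − (-0.1869501))/15 = -0.1894411
I_{3,2} = (16·(-0.1893910) − (-0.1892854)) / 15 = -0.1893980
I_{3,3} = (64·(-0.1893980) − (-0.1894411)) / 63 = -0.1893973

-0.18940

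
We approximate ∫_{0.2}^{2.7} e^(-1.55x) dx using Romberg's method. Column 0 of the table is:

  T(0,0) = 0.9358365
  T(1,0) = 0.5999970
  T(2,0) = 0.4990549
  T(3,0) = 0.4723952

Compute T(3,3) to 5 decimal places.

0.46337

Richardson extrapolation on the trapezoidal column (denominator 4−1=3):
T(1,1) = (4·0.5999970 − 0.9358365) / 3 = 0.4880505
T(2,1) = 0.4990549 + (0.4990549 − 0.5999970)/3 = 0.4654075
T(3,1) = (4·0.4723952 − 0.4990549) / 3 = 0.4635086
T(2,2) = 0.4654075 + (0.4654075 − 0.4880505)/15 = 0.4638980
T(3,2) = (16·0.4635086 − 0.4654075) / 15 = 0.4633820
T(3,3) = (64·0.4633820 − 0.4638980) / 63 = 0.4633738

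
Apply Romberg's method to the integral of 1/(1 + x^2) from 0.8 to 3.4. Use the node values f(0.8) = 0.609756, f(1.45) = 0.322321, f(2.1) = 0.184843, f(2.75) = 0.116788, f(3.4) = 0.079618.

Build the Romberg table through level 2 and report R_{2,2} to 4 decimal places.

0.6094

R_{0,0} (trapezoid, 1 panel, h=2.6000): 0.896186
R_{1,0} (trapezoid, 2 panels, h=1.3000): 0.688389
R_{2,0} (trapezoid, 4 panels, h=0.6500): 0.629615
R_{1,1} = 0.688389 + (0.688389 − 0.896186)/3 = 0.619123
R_{2,1} = 0.629615 + (0.629615 − 0.688389)/3 = 0.610024
R_{2,2} = 0.610024 + (0.610024 − 0.619123)/15 = 0.609417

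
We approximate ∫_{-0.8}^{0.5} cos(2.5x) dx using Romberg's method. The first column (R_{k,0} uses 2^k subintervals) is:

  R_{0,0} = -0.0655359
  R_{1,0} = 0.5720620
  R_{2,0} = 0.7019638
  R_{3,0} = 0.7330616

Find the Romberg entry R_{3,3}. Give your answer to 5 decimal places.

Richardson extrapolation on the trapezoidal column (denominator 4−1=3):
R_{1,1} = 0.5720620 + (0.5720620 − (-0.0655359))/3 = 0.7845946
R_{2,1} = (4·0.7019638 − 0.5720620) / 3 = 0.7452644
R_{3,1} = (4·0.7330616 − 0.7019638) / 3 = 0.7434275
R_{2,2} = 0.7452644 + (0.7452644 − 0.7845946)/15 = 0.7426424
R_{3,2} = (16·0.7434275 − 0.7452644) / 15 = 0.7433050
R_{3,3} = 0.7433050 + (0.7433050 − 0.7426424)/63 = 0.7433155
(Column j=1 coincides with Simpson's rule on the same nodes.)

0.74332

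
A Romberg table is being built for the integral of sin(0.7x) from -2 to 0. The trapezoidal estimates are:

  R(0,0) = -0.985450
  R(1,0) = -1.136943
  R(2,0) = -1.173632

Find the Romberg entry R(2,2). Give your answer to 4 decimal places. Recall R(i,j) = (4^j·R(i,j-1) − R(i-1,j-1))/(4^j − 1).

-1.1858

R(1,1) = (4·(-1.136943) − (-0.985450)) / 3 = -1.187441
R(2,1) = (4·(-1.173632) − (-1.136943)) / 3 = -1.185862
R(2,2) = (16·(-1.185862) − (-1.187441)) / 15 = -1.185757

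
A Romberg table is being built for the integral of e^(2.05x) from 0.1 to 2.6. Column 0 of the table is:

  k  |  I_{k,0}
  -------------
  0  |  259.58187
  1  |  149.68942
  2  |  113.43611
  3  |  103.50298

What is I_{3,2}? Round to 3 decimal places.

Richardson extrapolation on the trapezoidal column (denominator 4−1=3):
I_{2,1} = (4·113.43611 − 149.68942) / 3 = 101.35167
I_{3,1} = 103.50298 + (103.50298 − 113.43611)/3 = 100.19194
I_{3,2} = 100.19194 + (100.19194 − 101.35167)/15 = 100.11462

100.115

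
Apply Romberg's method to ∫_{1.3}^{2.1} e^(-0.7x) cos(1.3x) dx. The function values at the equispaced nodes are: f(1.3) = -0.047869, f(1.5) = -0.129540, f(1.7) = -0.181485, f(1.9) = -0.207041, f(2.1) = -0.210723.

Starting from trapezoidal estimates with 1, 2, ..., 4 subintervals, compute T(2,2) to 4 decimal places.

T(0,0) (trapezoid, 1 panel, h=0.8000): -0.103437
T(1,0) (trapezoid, 2 panels, h=0.4000): -0.124312
T(2,0) (trapezoid, 4 panels, h=0.2000): -0.129472
T(1,1) = -0.124312 + (-0.124312 − (-0.103437))/3 = -0.131270
T(2,1) = -0.129472 + (-0.129472 − (-0.124312))/3 = -0.131192
T(2,2) = -0.131192 + (-0.131192 − (-0.131270))/15 = -0.131187

-0.1312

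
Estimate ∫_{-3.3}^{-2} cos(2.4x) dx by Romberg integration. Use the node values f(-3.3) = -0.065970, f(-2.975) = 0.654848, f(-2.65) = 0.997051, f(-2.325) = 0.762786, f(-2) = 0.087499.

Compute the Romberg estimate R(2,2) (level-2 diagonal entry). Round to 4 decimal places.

0.8303

R(0,0) (trapezoid, 1 panel, h=1.3000): 0.013994
R(1,0) (trapezoid, 2 panels, h=0.6500): 0.655080
R(2,0) (trapezoid, 4 panels, h=0.3250): 0.788271
R(1,1) = 0.655080 + (0.655080 − 0.013994)/3 = 0.868775
R(2,1) = 0.788271 + (0.788271 − 0.655080)/3 = 0.832668
R(2,2) = 0.832668 + (0.832668 − 0.868775)/15 = 0.830261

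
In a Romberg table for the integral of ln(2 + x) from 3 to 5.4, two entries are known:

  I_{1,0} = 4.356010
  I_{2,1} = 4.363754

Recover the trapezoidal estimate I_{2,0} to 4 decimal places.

From I_{2,1} = (4·I_{2,0} − I_{1,0})/3, solve for I_{2,0}:
4·I_{2,0} = 3·4.363754 + 4.356010 = 17.447272
I_{2,0} = 4.361818

4.3618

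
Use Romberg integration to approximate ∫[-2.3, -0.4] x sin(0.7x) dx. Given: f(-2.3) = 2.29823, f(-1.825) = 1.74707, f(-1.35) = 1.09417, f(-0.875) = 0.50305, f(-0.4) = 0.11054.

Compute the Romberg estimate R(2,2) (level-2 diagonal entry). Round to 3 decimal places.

R(0,0) (trapezoid, 1 panel, h=1.9000): 2.28833
R(1,0) (trapezoid, 2 panels, h=0.9500): 2.18363
R(2,0) (trapezoid, 4 panels, h=0.4750): 2.16062
R(1,1) = 2.18363 + (2.18363 − 2.28833)/3 = 2.14873
R(2,1) = 2.16062 + (2.16062 − 2.18363)/3 = 2.15295
R(2,2) = 2.15295 + (2.15295 − 2.14873)/15 = 2.15323

2.153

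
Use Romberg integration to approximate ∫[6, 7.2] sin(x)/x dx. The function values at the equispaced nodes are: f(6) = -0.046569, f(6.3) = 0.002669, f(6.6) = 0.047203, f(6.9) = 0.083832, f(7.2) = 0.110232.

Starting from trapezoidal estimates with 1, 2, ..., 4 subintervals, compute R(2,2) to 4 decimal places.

0.0504

R(0,0) (trapezoid, 1 panel, h=1.2000): 0.038198
R(1,0) (trapezoid, 2 panels, h=0.6000): 0.047421
R(2,0) (trapezoid, 4 panels, h=0.3000): 0.049661
R(1,1) = 0.047421 + (0.047421 − 0.038198)/3 = 0.050495
R(2,1) = 0.049661 + (0.049661 − 0.047421)/3 = 0.050408
R(2,2) = 0.050408 + (0.050408 − 0.050495)/15 = 0.050402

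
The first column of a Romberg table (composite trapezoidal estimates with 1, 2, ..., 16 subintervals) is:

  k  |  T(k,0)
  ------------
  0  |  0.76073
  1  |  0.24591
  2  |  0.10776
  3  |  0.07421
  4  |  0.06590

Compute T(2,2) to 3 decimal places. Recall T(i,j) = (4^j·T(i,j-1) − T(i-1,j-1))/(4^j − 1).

0.061

T(1,1) = 0.24591 + (0.24591 − 0.76073)/3 = 0.07430
T(2,1) = (4·0.10776 − 0.24591) / 3 = 0.06171
T(2,2) = (16·0.06171 − 0.07430) / 15 = 0.06087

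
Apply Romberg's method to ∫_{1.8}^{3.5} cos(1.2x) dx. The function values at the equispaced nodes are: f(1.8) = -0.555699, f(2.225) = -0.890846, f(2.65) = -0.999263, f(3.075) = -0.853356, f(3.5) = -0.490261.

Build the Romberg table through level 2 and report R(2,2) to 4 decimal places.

-1.4191

R(0,0) (trapezoid, 1 panel, h=1.7000): -0.889066
R(1,0) (trapezoid, 2 panels, h=0.8500): -1.293907
R(2,0) (trapezoid, 4 panels, h=0.4250): -1.388239
R(1,1) = -1.293907 + (-1.293907 − (-0.889066))/3 = -1.428854
R(2,1) = -1.388239 + (-1.388239 − (-1.293907))/3 = -1.419683
R(2,2) = -1.419683 + (-1.419683 − (-1.428854))/15 = -1.419072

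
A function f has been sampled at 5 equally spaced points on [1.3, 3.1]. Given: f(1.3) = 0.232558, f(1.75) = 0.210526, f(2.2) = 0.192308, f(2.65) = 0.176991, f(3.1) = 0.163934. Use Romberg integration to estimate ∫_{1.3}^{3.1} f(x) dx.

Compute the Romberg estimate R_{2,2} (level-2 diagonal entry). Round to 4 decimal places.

0.3497

R_{0,0} (trapezoid, 1 panel, h=1.8000): 0.356843
R_{1,0} (trapezoid, 2 panels, h=0.9000): 0.351499
R_{2,0} (trapezoid, 4 panels, h=0.4500): 0.350132
R_{1,1} = 0.351499 + (0.351499 − 0.356843)/3 = 0.349718
R_{2,1} = 0.350132 + (0.350132 − 0.351499)/3 = 0.349676
R_{2,2} = 0.349676 + (0.349676 − 0.349718)/15 = 0.349673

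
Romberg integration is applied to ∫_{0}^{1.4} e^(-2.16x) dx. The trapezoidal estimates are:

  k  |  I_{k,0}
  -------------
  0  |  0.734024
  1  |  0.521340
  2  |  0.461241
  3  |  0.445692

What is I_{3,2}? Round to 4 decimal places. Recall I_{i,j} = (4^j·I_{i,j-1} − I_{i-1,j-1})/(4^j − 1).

0.4405

I_{2,1} = 0.461241 + (0.461241 − 0.521340)/3 = 0.441208
I_{3,1} = (4·0.445692 − 0.461241) / 3 = 0.440509
I_{3,2} = 0.440509 + (0.440509 − 0.441208)/15 = 0.440462
(Column j=1 coincides with Simpson's rule on the same nodes.)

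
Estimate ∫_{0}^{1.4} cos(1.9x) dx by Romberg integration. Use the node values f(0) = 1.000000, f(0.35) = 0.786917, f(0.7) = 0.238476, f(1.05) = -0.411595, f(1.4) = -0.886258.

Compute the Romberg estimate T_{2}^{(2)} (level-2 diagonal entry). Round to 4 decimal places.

0.2437

T_{0}^{(0)} (trapezoid, 1 panel, h=1.4000): 0.079619
T_{1}^{(0)} (trapezoid, 2 panels, h=0.7000): 0.206743
T_{2}^{(0)} (trapezoid, 4 panels, h=0.3500): 0.234734
T_{1}^{(1)} = 0.206743 + (0.206743 − 0.079619)/3 = 0.249118
T_{2}^{(1)} = 0.234734 + (0.234734 − 0.206743)/3 = 0.244064
T_{2}^{(2)} = 0.244064 + (0.244064 − 0.249118)/15 = 0.243727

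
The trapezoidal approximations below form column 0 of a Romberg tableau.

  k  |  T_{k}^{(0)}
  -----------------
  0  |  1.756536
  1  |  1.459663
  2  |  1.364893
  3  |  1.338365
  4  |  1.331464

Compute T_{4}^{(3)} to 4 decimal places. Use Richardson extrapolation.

Richardson extrapolation on the trapezoidal column (denominator 4−1=3):
T_{2}^{(1)} = (4·1.364893 − 1.459663) / 3 = 1.333303
T_{3}^{(1)} = 1.338365 + (1.338365 − 1.364893)/3 = 1.329522
T_{4}^{(1)} = (4·1.331464 − 1.338365) / 3 = 1.329164
T_{3}^{(2)} = 1.329522 + (1.329522 − 1.333303)/15 = 1.329270
T_{4}^{(2)} = 1.329164 + (1.329164 − 1.329522)/15 = 1.329140
T_{4}^{(3)} = 1.329140 + (1.329140 − 1.329270)/63 = 1.329138

1.3291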